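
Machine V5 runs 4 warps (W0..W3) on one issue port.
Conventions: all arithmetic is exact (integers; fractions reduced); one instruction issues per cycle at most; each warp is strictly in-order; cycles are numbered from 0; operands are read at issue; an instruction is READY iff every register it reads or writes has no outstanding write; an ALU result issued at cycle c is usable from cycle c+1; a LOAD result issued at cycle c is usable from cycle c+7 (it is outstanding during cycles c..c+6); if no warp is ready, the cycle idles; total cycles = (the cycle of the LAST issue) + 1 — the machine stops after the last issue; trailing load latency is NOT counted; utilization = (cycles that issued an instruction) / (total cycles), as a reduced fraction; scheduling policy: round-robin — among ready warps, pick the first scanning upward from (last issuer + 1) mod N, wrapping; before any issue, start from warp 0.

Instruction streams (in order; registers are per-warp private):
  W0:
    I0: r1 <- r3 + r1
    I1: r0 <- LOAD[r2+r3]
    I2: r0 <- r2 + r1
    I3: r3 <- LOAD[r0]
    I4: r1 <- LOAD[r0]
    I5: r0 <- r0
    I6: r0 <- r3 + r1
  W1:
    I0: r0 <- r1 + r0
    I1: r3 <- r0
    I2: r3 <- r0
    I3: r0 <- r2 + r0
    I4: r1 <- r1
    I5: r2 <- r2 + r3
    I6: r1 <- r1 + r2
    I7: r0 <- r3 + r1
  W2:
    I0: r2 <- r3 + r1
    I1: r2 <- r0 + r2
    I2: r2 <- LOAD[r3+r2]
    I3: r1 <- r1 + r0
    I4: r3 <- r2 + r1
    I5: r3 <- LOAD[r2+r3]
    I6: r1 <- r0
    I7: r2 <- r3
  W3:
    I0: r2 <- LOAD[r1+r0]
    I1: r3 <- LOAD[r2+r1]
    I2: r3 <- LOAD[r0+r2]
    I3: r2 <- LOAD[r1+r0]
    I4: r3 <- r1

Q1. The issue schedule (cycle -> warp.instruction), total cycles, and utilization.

cycle 0: W0.I0
cycle 1: W1.I0
cycle 2: W2.I0
cycle 3: W3.I0
cycle 4: W0.I1
cycle 5: W1.I1
cycle 6: W2.I1
cycle 7: W1.I2
cycle 8: W2.I2
cycle 9: W1.I3
cycle 10: W2.I3
cycle 11: W3.I1
cycle 12: W0.I2
cycle 13: W1.I4
cycle 14: W0.I3
cycle 15: W1.I5
cycle 16: W2.I4
cycle 17: W0.I4
cycle 18: W1.I6
cycle 19: W2.I5
cycle 20: W3.I2
cycle 21: W0.I5
cycle 22: W1.I7
cycle 23: W2.I6
cycle 24: W3.I3
cycle 25: W0.I6
cycle 26: W2.I7
cycle 27: W3.I4

Answer: 28 cycles, utilization 1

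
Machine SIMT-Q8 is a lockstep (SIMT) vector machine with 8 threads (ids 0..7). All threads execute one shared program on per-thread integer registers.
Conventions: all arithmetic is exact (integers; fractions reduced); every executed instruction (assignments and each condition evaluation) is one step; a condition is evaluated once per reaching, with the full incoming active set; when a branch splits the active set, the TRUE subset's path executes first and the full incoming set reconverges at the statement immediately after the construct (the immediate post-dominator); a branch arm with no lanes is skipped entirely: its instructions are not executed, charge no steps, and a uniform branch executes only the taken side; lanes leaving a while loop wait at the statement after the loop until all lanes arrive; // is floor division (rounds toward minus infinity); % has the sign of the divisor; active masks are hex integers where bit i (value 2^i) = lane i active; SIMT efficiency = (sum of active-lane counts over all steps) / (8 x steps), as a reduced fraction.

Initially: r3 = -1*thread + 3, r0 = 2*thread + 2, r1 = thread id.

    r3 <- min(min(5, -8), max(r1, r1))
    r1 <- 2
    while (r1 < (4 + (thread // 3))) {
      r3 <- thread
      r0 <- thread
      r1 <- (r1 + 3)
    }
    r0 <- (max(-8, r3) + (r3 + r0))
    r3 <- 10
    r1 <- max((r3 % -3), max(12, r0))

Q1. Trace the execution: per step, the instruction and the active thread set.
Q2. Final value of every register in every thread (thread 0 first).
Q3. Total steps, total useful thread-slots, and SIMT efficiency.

step 0: r3 <- min(min(5, -8), max(r1, r1)) 0xff
step 1: r1 <- 2                      0xff
step 2: eval (r1 < (4 + (thread // 3))) 0xff
step 3: r3 <- thread                 0xff
step 4: r0 <- thread                 0xff
step 5: r1 <- (r1 + 3)               0xff
step 6: eval (r1 < (4 + (thread // 3))) 0xff
step 7: r3 <- thread                 0xc0
step 8: r0 <- thread                 0xc0
step 9: r1 <- (r1 + 3)               0xc0
step 10: eval (r1 < (4 + (thread // 3))) 0xc0
step 11: r0 <- (max(-8, r3) + (r3 + r0)) 0xff
step 12: r3 <- 10                     0xff
step 13: r1 <- max((r3 % -3), max(12, r0)) 0xff

Answer: 14 steps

r3: 10,10,10,10,10,10,10,10
r0: 0,3,6,9,12,15,18,21
r1: 12,12,12,12,12,15,18,21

steps = 14; useful = 88; efficiency = 88/112 = 11/14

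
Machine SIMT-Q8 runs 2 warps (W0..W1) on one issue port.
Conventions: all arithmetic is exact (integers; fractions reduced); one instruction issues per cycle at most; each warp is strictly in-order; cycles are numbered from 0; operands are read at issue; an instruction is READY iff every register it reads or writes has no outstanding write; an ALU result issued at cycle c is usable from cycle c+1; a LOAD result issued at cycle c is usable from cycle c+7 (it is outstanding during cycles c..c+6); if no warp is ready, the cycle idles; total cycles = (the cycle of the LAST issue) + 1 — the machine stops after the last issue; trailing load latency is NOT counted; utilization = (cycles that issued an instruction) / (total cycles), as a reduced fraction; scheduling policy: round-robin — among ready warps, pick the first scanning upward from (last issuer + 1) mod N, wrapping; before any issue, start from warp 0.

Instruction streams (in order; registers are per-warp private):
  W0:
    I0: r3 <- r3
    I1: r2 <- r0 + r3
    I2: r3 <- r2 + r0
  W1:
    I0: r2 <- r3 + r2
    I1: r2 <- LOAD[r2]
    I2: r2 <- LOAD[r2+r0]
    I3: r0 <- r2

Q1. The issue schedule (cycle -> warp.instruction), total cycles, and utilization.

cycle 0: W0.I0
cycle 1: W1.I0
cycle 2: W0.I1
cycle 3: W1.I1
cycle 4: W0.I2
cycle 5: idle
cycle 6: idle
cycle 7: idle
cycle 8: idle
cycle 9: idle
cycle 10: W1.I2
cycle 11: idle
cycle 12: idle
cycle 13: idle
cycle 14: idle
cycle 15: idle
cycle 16: idle
cycle 17: W1.I3

Answer: 18 cycles, utilization 7/18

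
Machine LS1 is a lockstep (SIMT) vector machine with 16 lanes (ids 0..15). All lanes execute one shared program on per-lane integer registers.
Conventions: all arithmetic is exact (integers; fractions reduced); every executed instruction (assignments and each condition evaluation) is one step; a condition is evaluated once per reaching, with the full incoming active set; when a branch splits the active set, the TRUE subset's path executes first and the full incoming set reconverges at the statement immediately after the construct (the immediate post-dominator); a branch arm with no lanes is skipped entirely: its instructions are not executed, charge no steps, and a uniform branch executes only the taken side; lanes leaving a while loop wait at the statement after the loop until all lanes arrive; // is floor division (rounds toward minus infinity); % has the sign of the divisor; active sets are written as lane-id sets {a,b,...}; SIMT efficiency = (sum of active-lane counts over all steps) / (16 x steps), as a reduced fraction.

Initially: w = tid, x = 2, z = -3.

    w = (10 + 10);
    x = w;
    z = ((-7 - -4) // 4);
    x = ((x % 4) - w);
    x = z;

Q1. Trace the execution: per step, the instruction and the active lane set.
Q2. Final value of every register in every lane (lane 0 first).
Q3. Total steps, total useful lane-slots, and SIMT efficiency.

step 0: w <- (10 + 10)               {0,1,2,3,4,5,6,7,8,9,10,11,12,13,14,15}
step 1: x <- w                       {0,1,2,3,4,5,6,7,8,9,10,11,12,13,14,15}
step 2: z <- ((-7 - -4) // 4)        {0,1,2,3,4,5,6,7,8,9,10,11,12,13,14,15}
step 3: x <- ((x % 4) - w)           {0,1,2,3,4,5,6,7,8,9,10,11,12,13,14,15}
step 4: x <- z                       {0,1,2,3,4,5,6,7,8,9,10,11,12,13,14,15}

Answer: 5 steps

w: 20,20,20,20,20,20,20,20,20,20,20,20,20,20,20,20
x: -1,-1,-1,-1,-1,-1,-1,-1,-1,-1,-1,-1,-1,-1,-1,-1
z: -1,-1,-1,-1,-1,-1,-1,-1,-1,-1,-1,-1,-1,-1,-1,-1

steps = 5; useful = 80; efficiency = 80/80 = 1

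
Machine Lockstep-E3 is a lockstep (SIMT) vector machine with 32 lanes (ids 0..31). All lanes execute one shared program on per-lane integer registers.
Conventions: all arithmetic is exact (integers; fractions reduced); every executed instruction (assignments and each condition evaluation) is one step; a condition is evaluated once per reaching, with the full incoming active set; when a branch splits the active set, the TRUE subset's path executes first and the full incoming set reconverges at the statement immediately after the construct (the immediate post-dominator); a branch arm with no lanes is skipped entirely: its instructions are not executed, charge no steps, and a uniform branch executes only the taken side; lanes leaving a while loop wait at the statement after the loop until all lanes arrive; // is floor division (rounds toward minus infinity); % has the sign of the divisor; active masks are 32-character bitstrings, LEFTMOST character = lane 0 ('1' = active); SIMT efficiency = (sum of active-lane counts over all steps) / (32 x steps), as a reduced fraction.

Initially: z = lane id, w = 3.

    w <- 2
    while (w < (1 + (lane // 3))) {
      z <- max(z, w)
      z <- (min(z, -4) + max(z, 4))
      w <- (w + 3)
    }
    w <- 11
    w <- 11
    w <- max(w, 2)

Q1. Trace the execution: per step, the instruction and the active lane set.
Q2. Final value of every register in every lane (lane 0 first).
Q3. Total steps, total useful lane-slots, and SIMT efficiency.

step 0: w <- 2                       11111111111111111111111111111111
step 1: eval (w < (1 + (lane // 3))) 11111111111111111111111111111111
step 2: z <- max(z, w)               00000011111111111111111111111111
step 3: z <- (min(z, -4) + max(z, 4)) 00000011111111111111111111111111
step 4: w <- (w + 3)                 00000011111111111111111111111111
step 5: eval (w < (1 + (lane // 3))) 00000011111111111111111111111111
step 6: z <- max(z, w)               00000000000000011111111111111111
step 7: z <- (min(z, -4) + max(z, 4)) 00000000000000011111111111111111
step 8: w <- (w + 3)                 00000000000000011111111111111111
step 9: eval (w < (1 + (lane // 3))) 00000000000000011111111111111111
step 10: z <- max(z, w)               00000000000000000000000011111111
step 11: z <- (min(z, -4) + max(z, 4)) 00000000000000000000000011111111
step 12: w <- (w + 3)                 00000000000000000000000011111111
step 13: eval (w < (1 + (lane // 3))) 00000000000000000000000011111111
step 14: w <- 11                      11111111111111111111111111111111
step 15: w <- 11                      11111111111111111111111111111111
step 16: w <- max(w, 2)               11111111111111111111111111111111

Answer: 17 steps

z: 0,1,2,3,4,5,2,3,4,5,6,7,8,9,10,7,8,9,10,11,12,13,14,15,12,13,14,15,16,17,18,19
w: 11,11,11,11,11,11,11,11,11,11,11,11,11,11,11,11,11,11,11,11,11,11,11,11,11,11,11,11,11,11,11,11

steps = 17; useful = 364; efficiency = 364/544 = 91/136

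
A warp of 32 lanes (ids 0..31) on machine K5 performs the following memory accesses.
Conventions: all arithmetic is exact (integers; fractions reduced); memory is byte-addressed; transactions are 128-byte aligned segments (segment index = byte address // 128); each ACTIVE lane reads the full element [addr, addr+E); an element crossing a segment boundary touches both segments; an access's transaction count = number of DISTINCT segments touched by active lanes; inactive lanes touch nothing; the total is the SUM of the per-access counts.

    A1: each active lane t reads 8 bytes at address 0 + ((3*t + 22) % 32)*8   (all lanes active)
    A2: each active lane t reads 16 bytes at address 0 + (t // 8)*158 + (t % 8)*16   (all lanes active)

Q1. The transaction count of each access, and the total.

A1: 2 transactions
A2: 5 transactions

Answer: 2,5; total 7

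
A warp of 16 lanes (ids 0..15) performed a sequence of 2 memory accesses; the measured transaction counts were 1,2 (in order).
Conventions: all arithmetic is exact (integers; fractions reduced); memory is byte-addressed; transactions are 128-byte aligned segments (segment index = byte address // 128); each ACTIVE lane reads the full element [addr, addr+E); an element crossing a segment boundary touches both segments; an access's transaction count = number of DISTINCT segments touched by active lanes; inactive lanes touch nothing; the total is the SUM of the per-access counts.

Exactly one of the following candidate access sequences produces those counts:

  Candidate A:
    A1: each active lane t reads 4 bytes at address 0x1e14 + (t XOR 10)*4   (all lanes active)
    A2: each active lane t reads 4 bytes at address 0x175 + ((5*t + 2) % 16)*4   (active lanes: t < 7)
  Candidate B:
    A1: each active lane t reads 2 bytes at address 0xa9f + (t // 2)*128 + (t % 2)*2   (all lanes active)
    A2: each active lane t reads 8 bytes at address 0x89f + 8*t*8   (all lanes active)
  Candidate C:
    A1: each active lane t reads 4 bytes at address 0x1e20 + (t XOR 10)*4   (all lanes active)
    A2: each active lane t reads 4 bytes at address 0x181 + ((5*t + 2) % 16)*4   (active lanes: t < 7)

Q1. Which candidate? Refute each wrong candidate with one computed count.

B: A1 gives 8 transactions, not 1
C: A2 gives 1 transaction, not 2
A: all counts match (1,2)

Answer: A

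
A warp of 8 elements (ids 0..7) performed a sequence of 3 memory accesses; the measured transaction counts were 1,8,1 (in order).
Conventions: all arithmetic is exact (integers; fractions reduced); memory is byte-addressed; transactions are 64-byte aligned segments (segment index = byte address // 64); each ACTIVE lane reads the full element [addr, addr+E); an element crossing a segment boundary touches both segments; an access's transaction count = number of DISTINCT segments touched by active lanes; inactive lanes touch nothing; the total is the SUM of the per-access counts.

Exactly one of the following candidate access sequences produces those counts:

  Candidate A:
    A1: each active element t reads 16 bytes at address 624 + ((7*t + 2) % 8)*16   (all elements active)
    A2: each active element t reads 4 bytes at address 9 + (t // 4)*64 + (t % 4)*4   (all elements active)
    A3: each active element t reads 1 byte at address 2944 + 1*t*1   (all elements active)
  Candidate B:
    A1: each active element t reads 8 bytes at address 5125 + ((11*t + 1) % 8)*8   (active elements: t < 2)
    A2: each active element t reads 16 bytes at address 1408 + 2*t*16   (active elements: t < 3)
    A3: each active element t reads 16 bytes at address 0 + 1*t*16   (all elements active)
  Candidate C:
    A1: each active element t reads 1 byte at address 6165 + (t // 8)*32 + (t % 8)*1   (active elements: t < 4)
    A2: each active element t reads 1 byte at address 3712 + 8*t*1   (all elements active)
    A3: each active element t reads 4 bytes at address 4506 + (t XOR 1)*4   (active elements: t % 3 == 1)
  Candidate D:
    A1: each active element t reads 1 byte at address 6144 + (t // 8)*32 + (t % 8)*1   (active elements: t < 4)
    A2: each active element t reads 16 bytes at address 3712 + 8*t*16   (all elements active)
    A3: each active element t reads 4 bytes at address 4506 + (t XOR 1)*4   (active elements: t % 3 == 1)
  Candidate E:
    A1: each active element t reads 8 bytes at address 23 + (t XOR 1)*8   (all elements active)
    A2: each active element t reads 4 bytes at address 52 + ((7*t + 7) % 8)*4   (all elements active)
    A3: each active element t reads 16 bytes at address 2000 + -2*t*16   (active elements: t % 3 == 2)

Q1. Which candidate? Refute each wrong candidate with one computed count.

A: A1 gives 3 transactions, not 1
B: A2 gives 2 transactions, not 8
C: A2 gives 1 transaction, not 8
E: A1 gives 2 transactions, not 1
D: all counts match (1,8,1)

Answer: D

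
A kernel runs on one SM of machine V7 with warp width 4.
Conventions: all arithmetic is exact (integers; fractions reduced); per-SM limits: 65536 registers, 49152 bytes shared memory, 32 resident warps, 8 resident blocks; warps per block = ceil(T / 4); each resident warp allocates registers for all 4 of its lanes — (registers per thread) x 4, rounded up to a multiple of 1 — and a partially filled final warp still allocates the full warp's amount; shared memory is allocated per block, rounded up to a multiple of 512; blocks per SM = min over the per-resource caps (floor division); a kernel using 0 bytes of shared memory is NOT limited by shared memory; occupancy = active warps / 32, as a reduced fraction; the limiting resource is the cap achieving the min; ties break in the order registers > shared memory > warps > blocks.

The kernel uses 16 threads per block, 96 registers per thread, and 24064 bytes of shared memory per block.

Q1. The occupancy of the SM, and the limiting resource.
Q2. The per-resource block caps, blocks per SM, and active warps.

Answer: occupancy 1/4, limited by shared memory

registers: 42 blocks
shared memory: 2 blocks
warps: 8 blocks
blocks: 8 blocks

Answer: 2 blocks, 8 active warps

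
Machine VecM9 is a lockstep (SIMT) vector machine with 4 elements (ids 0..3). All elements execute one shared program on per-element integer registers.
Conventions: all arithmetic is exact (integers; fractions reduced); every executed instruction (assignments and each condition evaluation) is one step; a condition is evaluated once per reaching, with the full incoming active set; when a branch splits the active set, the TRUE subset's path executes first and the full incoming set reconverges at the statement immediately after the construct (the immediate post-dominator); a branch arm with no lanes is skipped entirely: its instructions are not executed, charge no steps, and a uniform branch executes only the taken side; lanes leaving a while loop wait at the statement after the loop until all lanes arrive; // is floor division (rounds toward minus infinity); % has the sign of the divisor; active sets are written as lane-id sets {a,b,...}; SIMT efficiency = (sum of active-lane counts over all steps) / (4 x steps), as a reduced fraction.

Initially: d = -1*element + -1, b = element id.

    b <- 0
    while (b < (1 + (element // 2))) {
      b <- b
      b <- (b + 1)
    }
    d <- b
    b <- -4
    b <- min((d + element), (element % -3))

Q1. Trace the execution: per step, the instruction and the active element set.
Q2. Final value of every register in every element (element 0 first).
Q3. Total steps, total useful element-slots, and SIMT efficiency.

step 0: b <- 0                       {0,1,2,3}
step 1: eval (b < (1 + (element // 2))) {0,1,2,3}
step 2: b <- b                       {0,1,2,3}
step 3: b <- (b + 1)                 {0,1,2,3}
step 4: eval (b < (1 + (element // 2))) {0,1,2,3}
step 5: b <- b                       {2,3}
step 6: b <- (b + 1)                 {2,3}
step 7: eval (b < (1 + (element // 2))) {2,3}
step 8: d <- b                       {0,1,2,3}
step 9: b <- -4                      {0,1,2,3}
step 10: b <- min((d + element), (element % -3)) {0,1,2,3}

Answer: 11 steps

d: 1,1,2,2
b: 0,-2,-1,0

steps = 11; useful = 38; efficiency = 38/44 = 19/22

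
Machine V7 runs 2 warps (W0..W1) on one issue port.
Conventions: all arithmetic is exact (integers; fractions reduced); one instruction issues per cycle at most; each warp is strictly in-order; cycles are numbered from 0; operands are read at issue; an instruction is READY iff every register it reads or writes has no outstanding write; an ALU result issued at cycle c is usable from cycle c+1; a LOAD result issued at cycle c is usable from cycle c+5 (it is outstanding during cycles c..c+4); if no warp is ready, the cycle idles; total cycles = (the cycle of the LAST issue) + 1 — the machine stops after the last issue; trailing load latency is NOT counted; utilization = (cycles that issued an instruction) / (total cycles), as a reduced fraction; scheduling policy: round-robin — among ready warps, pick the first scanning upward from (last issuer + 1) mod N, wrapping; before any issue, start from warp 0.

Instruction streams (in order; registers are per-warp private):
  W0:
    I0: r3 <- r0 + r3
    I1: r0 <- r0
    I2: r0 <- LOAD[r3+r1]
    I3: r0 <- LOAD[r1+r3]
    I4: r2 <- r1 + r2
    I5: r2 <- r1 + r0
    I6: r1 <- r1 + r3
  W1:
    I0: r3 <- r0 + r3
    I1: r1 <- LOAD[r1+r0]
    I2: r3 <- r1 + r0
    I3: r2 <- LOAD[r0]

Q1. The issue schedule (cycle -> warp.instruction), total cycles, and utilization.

cycle 0: W0.I0
cycle 1: W1.I0
cycle 2: W0.I1
cycle 3: W1.I1
cycle 4: W0.I2
cycle 5: idle
cycle 6: idle
cycle 7: idle
cycle 8: W1.I2
cycle 9: W0.I3
cycle 10: W1.I3
cycle 11: W0.I4
cycle 12: idle
cycle 13: idle
cycle 14: W0.I5
cycle 15: W0.I6

Answer: 16 cycles, utilization 11/16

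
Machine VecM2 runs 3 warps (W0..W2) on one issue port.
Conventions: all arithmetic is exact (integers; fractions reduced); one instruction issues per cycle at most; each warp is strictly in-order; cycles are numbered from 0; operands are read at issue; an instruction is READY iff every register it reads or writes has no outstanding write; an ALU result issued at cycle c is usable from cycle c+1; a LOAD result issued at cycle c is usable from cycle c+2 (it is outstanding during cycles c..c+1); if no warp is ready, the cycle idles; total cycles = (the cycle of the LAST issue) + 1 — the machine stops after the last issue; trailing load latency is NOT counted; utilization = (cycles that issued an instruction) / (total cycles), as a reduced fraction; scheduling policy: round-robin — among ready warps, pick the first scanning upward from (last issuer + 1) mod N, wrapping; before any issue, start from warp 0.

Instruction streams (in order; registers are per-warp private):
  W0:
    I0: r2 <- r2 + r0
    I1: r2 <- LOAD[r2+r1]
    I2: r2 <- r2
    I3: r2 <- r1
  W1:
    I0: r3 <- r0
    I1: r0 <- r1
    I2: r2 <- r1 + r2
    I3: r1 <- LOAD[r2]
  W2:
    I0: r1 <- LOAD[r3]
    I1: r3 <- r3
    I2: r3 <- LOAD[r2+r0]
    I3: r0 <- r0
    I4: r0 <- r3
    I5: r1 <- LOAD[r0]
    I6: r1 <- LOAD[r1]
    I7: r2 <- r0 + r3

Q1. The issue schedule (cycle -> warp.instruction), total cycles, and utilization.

cycle 0: W0.I0
cycle 1: W1.I0
cycle 2: W2.I0
cycle 3: W0.I1
cycle 4: W1.I1
cycle 5: W2.I1
cycle 6: W0.I2
cycle 7: W1.I2
cycle 8: W2.I2
cycle 9: W0.I3
cycle 10: W1.I3
cycle 11: W2.I3
cycle 12: W2.I4
cycle 13: W2.I5
cycle 14: idle
cycle 15: W2.I6
cycle 16: W2.I7

Answer: 17 cycles, utilization 16/17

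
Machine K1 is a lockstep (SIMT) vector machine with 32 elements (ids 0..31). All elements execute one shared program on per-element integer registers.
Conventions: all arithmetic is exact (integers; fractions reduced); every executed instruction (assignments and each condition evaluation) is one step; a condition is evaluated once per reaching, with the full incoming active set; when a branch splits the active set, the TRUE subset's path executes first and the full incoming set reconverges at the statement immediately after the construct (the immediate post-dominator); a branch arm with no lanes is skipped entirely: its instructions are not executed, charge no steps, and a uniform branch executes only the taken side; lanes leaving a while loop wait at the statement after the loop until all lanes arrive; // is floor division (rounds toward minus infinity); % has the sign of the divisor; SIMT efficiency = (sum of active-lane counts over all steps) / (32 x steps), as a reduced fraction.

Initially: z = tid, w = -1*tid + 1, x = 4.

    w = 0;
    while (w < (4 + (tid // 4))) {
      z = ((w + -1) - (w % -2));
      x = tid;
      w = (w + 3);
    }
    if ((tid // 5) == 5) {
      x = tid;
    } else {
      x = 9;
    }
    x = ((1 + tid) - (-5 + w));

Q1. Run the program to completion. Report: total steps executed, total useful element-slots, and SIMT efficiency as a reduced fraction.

Answer: 22 steps, 528 useful, 3/4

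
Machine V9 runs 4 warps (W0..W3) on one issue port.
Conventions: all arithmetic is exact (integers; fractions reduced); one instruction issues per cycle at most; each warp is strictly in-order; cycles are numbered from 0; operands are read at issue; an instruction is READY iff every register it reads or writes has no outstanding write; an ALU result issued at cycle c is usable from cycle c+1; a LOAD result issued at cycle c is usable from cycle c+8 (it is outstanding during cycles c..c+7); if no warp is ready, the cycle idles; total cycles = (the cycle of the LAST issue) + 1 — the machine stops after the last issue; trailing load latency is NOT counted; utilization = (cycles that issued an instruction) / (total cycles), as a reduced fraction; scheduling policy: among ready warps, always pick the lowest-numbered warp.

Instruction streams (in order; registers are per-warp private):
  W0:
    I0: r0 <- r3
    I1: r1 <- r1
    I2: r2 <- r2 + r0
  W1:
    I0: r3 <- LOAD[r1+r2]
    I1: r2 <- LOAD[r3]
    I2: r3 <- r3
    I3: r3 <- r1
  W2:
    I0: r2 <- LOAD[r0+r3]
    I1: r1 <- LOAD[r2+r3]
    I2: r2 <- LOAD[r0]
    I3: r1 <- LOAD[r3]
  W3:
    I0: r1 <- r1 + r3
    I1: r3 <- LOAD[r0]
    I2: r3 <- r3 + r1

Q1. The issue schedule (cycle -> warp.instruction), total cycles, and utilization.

cycle 0: W0.I0
cycle 1: W0.I1
cycle 2: W0.I2
cycle 3: W1.I0
cycle 4: W2.I0
cycle 5: W3.I0
cycle 6: W3.I1
cycle 7: idle
cycle 8: idle
cycle 9: idle
cycle 10: idle
cycle 11: W1.I1
cycle 12: W1.I2
cycle 13: W1.I3
cycle 14: W2.I1
cycle 15: W2.I2
cycle 16: W3.I2
cycle 17: idle
cycle 18: idle
cycle 19: idle
cycle 20: idle
cycle 21: idle
cycle 22: W2.I3

Answer: 23 cycles, utilization 14/23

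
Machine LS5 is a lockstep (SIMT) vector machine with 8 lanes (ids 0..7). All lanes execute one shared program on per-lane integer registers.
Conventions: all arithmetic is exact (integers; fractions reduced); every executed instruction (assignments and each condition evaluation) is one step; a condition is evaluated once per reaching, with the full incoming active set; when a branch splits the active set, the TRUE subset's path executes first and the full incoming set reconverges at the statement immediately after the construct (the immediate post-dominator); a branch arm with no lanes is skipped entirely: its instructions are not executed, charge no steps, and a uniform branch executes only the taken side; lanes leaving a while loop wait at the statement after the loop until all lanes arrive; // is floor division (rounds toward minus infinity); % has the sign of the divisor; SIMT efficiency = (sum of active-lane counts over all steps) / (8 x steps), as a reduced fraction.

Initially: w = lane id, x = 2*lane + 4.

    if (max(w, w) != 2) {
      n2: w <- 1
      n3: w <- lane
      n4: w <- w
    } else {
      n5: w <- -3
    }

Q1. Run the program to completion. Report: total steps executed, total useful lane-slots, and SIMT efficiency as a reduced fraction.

Answer: 5 steps, 30 useful, 3/4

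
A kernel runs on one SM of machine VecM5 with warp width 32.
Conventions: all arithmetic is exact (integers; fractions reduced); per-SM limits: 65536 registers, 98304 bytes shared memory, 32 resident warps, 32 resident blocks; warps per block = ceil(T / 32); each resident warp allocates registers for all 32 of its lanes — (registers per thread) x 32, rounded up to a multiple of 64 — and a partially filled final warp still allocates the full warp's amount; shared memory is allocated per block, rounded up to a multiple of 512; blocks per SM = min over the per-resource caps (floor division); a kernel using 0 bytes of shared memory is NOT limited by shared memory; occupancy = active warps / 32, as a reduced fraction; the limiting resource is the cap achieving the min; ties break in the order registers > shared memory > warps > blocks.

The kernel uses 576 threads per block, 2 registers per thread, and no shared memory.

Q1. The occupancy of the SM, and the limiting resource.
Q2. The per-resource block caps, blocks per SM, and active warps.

Answer: occupancy 9/16, limited by warps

registers: 56 blocks
shared memory: no limit (kernel uses none)
warps: 1 block
blocks: 32 blocks

Answer: 1 block, 18 active warps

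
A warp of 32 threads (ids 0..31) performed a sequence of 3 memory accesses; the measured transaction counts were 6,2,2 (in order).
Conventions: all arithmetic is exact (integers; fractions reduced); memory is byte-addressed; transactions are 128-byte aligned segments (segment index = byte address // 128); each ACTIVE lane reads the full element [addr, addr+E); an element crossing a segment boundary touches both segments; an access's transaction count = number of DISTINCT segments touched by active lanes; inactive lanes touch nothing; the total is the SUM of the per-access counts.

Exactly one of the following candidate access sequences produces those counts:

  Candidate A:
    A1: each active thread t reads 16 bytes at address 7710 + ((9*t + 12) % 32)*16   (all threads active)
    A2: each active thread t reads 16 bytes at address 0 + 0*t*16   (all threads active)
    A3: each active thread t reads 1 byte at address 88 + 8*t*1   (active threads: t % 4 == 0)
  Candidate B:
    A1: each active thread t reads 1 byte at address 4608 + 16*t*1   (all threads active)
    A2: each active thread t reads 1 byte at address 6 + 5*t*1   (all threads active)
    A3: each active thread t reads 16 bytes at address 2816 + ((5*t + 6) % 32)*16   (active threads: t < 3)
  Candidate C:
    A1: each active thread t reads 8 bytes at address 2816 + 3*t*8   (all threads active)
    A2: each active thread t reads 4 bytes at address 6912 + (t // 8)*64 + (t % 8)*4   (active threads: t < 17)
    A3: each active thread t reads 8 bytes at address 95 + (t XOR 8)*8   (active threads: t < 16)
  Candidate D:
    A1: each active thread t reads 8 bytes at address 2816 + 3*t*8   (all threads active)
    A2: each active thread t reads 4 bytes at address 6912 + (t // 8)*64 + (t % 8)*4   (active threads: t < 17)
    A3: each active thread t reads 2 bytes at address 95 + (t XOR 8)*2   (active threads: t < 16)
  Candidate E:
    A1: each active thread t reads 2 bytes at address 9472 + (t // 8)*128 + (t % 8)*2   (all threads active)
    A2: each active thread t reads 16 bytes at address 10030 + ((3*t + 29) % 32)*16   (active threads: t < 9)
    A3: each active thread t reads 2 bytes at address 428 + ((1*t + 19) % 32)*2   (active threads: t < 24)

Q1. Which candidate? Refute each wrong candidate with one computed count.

A: A1 gives 5 transactions, not 6
B: A1 gives 4 transactions, not 6
D: A3 gives 1 transaction, not 2
E: A1 gives 4 transactions, not 6
C: all counts match (6,2,2)

Answer: C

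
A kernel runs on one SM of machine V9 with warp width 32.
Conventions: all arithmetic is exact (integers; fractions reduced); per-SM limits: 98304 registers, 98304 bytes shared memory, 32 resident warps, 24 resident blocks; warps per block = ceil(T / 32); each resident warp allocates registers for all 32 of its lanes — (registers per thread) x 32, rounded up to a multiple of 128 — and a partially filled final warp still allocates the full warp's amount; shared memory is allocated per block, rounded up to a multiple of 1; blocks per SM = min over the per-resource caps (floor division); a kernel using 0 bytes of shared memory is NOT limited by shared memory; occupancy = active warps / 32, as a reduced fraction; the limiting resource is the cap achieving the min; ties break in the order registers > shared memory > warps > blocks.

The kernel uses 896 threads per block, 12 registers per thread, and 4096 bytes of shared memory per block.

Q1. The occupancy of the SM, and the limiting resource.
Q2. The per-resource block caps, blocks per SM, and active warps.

Answer: occupancy 7/8, limited by warps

registers: 9 blocks
shared memory: 24 blocks
warps: 1 block
blocks: 24 blocks

Answer: 1 block, 28 active warps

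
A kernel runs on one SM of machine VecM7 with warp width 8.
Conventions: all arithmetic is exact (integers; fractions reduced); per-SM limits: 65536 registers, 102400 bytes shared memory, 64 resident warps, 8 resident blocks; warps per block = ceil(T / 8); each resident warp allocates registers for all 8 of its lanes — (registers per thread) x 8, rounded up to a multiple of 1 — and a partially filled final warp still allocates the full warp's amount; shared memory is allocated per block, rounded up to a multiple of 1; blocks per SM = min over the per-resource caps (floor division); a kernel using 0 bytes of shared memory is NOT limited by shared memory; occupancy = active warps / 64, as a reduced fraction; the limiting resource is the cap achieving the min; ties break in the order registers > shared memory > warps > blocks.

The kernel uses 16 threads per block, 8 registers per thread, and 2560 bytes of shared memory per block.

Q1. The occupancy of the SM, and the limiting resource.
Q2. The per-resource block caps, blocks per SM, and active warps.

Answer: occupancy 1/4, limited by blocks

registers: 512 blocks
shared memory: 40 blocks
warps: 32 blocks
blocks: 8 blocks

Answer: 8 blocks, 16 active warps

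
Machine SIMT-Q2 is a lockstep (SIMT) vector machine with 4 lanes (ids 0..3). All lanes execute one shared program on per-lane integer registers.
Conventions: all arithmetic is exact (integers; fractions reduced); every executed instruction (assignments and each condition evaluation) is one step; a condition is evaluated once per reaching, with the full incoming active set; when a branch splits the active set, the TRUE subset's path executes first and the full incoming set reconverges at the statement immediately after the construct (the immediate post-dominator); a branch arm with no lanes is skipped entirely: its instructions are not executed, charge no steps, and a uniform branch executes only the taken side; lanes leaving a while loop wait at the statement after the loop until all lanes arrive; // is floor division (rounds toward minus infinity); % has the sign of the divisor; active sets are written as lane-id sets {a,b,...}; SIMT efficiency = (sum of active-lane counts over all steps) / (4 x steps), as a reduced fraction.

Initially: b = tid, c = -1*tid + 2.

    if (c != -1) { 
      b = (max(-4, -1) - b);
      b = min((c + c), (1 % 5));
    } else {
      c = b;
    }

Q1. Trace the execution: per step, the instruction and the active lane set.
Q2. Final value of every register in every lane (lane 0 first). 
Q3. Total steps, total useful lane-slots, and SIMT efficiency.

step 0: eval (c != -1)               {0,1,2,3}
step 1: b <- (max(-4, -1) - b)       {0,1,2}
step 2: b <- min((c + c), (1 % 5))   {0,1,2}
step 3: c <- b                       {3}

Answer: 4 steps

b: 1,1,0,3
c: 2,1,0,3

steps = 4; useful = 11; efficiency = 11/16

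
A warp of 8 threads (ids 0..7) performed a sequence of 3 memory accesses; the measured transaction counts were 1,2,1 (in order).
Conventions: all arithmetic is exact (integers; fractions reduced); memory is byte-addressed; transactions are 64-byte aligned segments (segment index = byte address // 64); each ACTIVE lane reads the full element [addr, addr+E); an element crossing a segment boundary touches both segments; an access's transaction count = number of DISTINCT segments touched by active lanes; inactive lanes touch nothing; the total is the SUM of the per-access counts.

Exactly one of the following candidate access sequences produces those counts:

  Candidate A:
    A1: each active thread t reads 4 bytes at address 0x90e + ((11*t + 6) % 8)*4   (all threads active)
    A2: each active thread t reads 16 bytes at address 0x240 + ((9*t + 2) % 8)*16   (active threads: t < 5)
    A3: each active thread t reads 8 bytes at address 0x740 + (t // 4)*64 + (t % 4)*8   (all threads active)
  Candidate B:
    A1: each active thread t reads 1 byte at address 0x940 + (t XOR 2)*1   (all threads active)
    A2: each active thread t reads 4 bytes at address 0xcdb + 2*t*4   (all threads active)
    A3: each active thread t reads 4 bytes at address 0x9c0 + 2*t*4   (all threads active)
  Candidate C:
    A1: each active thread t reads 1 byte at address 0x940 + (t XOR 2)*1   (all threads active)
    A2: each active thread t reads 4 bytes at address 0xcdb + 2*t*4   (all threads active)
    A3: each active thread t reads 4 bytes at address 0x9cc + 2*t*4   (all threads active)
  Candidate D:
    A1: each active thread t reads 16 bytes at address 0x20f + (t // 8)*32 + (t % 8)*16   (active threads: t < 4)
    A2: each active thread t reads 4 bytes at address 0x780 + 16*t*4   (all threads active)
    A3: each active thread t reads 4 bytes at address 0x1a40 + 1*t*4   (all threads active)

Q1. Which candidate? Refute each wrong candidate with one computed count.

A: A3 gives 2 transactions, not 1
C: A3 gives 2 transactions, not 1
D: A1 gives 2 transactions, not 1
B: all counts match (1,2,1)

Answer: B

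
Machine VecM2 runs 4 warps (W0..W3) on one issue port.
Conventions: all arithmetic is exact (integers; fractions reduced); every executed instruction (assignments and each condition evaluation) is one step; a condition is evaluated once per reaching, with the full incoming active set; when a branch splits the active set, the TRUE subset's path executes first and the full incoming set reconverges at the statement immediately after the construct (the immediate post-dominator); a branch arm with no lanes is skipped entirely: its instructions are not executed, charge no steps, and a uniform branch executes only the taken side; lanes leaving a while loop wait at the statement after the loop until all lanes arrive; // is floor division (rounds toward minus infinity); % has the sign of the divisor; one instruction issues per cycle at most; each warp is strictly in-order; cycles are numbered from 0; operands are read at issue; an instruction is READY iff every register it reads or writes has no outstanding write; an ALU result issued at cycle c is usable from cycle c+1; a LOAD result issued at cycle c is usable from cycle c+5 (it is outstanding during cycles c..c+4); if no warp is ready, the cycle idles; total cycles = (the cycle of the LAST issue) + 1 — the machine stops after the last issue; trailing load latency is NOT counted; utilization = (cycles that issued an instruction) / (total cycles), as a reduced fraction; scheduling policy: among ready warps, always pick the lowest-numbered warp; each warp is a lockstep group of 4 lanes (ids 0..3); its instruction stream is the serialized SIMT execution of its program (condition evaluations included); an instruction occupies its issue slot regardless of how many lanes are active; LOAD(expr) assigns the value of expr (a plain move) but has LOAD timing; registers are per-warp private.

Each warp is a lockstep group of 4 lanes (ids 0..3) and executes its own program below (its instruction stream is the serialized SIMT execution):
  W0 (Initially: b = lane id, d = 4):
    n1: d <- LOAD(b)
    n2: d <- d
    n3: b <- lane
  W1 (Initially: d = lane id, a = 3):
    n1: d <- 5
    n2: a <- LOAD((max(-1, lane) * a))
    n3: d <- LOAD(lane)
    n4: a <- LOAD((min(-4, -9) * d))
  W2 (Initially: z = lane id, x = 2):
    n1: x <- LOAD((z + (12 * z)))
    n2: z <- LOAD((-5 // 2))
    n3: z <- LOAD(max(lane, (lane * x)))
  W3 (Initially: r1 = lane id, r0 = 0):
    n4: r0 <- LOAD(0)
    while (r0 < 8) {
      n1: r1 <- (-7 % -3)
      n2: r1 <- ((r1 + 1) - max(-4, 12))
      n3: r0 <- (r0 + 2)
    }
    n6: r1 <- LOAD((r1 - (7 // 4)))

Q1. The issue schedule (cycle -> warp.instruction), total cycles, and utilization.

cycle 0: W0.I0
cycle 1: W1.I0
cycle 2: W1.I1
cycle 3: W1.I2
cycle 4: W2.I0
cycle 5: W0.I1
cycle 6: W0.I2
cycle 7: W2.I1
cycle 8: W1.I3
cycle 9: W3.I0
cycle 10: idle
cycle 11: idle
cycle 12: W2.I2
cycle 13: idle
cycle 14: W3.I1
cycle 15: W3.I2
cycle 16: W3.I3
cycle 17: W3.I4
cycle 18: W3.I5
cycle 19: W3.I6
cycle 20: W3.I7
cycle 21: W3.I8
cycle 22: W3.I9
cycle 23: W3.I10
cycle 24: W3.I11
cycle 25: W3.I12
cycle 26: W3.I13
cycle 27: W3.I14
cycle 28: W3.I15
cycle 29: W3.I16
cycle 30: W3.I17
cycle 31: W3.I18

Answer: 32 cycles, utilization 29/32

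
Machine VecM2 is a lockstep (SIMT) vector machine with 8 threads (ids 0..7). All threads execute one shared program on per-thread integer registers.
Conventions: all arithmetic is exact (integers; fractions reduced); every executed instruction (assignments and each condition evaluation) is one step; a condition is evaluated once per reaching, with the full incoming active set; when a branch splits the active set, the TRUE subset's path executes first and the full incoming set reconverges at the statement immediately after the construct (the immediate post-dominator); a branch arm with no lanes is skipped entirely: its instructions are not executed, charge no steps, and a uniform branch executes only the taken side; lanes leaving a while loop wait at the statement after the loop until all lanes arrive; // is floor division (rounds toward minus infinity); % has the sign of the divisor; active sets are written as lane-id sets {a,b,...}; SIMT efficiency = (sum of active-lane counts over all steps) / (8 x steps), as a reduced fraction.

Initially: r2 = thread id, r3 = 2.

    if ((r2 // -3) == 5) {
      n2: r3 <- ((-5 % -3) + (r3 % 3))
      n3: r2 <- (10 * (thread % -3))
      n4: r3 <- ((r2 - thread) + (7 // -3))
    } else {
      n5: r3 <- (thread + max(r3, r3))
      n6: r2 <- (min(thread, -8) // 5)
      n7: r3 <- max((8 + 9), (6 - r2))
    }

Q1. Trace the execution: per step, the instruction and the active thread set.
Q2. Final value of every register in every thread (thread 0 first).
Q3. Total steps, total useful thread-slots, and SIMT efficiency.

step 0: eval ((r2 // -3) == 5)       {0,1,2,3,4,5,6,7}
step 1: r3 <- (thread + max(r3, r3)) {0,1,2,3,4,5,6,7}
step 2: r2 <- (min(thread, -8) // 5) {0,1,2,3,4,5,6,7}
step 3: r3 <- max((8 + 9), (6 - r2)) {0,1,2,3,4,5,6,7}

Answer: 4 steps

r2: -2,-2,-2,-2,-2,-2,-2,-2
r3: 17,17,17,17,17,17,17,17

steps = 4; useful = 32; efficiency = 32/32 = 1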